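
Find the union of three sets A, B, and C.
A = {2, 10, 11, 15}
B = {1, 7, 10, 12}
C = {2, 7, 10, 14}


Set A = {2, 10, 11, 15}
Set B = {1, 7, 10, 12}
Set C = {2, 7, 10, 14}
First, A ∪ B = {1, 2, 7, 10, 11, 12, 15}
Then, (A ∪ B) ∪ C = {1, 2, 7, 10, 11, 12, 14, 15}

{1, 2, 7, 10, 11, 12, 14, 15}


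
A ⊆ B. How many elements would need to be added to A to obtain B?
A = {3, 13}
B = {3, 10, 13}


Set A = {3, 13}, |A| = 2
Set B = {3, 10, 13}, |B| = 3
Since A ⊆ B: B \ A = {10}
|B| - |A| = 3 - 2 = 1

1


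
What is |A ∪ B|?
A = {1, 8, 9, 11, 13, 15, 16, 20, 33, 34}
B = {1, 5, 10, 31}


Set A = {1, 8, 9, 11, 13, 15, 16, 20, 33, 34}, |A| = 10
Set B = {1, 5, 10, 31}, |B| = 4
A ∩ B = {1}, |A ∩ B| = 1
|A ∪ B| = |A| + |B| - |A ∩ B| = 10 + 4 - 1 = 13

13


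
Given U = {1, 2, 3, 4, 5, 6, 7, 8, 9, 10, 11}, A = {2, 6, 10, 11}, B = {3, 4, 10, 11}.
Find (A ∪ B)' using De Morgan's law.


U = {1, 2, 3, 4, 5, 6, 7, 8, 9, 10, 11}
A = {2, 6, 10, 11}, B = {3, 4, 10, 11}
A ∪ B = {2, 3, 4, 6, 10, 11}
(A ∪ B)' = U \ (A ∪ B) = {1, 5, 7, 8, 9}
Verification via A' ∩ B': A' = {1, 3, 4, 5, 7, 8, 9}, B' = {1, 2, 5, 6, 7, 8, 9}
A' ∩ B' = {1, 5, 7, 8, 9} ✓

{1, 5, 7, 8, 9}


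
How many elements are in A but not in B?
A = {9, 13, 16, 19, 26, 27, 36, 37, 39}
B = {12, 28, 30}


Set A = {9, 13, 16, 19, 26, 27, 36, 37, 39}
Set B = {12, 28, 30}
A \ B = {9, 13, 16, 19, 26, 27, 36, 37, 39}
|A \ B| = 9

9


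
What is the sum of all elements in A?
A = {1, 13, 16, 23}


Set A = {1, 13, 16, 23}
Sum = 1 + 13 + 16 + 23 = 53

53


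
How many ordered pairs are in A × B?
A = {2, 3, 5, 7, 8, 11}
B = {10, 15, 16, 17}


Set A = {2, 3, 5, 7, 8, 11} has 6 elements.
Set B = {10, 15, 16, 17} has 4 elements.
|A × B| = |A| × |B| = 6 × 4 = 24

24


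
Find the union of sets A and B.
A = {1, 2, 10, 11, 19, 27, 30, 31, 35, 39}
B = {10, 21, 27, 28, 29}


Set A = {1, 2, 10, 11, 19, 27, 30, 31, 35, 39}
Set B = {10, 21, 27, 28, 29}
A ∪ B includes all elements in either set.
Elements from A: {1, 2, 10, 11, 19, 27, 30, 31, 35, 39}
Elements from B not already included: {21, 28, 29}
A ∪ B = {1, 2, 10, 11, 19, 21, 27, 28, 29, 30, 31, 35, 39}

{1, 2, 10, 11, 19, 21, 27, 28, 29, 30, 31, 35, 39}


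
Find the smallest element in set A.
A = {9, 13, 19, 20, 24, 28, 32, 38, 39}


Set A = {9, 13, 19, 20, 24, 28, 32, 38, 39}
Elements in ascending order: 9, 13, 19, 20, 24, 28, 32, 38, 39
The smallest element is 9.

9


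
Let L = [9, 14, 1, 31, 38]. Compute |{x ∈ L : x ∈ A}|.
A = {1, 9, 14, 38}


Set A = {1, 9, 14, 38}
Candidates: [9, 14, 1, 31, 38]
Check each candidate:
9 ∈ A, 14 ∈ A, 1 ∈ A, 31 ∉ A, 38 ∈ A
Count of candidates in A: 4

4


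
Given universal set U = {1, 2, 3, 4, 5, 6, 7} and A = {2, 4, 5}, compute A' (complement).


Universal set U = {1, 2, 3, 4, 5, 6, 7}
Set A = {2, 4, 5}
A' = U \ A = elements in U but not in A
Checking each element of U:
1 (not in A, include), 2 (in A, exclude), 3 (not in A, include), 4 (in A, exclude), 5 (in A, exclude), 6 (not in A, include), 7 (not in A, include)
A' = {1, 3, 6, 7}

{1, 3, 6, 7}


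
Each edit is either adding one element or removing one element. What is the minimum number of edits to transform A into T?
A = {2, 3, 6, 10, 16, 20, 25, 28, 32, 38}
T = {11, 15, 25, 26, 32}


Set A = {2, 3, 6, 10, 16, 20, 25, 28, 32, 38}
Set T = {11, 15, 25, 26, 32}
Elements to remove from A (in A, not in T): {2, 3, 6, 10, 16, 20, 28, 38} → 8 removals
Elements to add to A (in T, not in A): {11, 15, 26} → 3 additions
Total edits = 8 + 3 = 11

11


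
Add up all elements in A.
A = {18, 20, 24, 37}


Set A = {18, 20, 24, 37}
Sum = 18 + 20 + 24 + 37 = 99

99


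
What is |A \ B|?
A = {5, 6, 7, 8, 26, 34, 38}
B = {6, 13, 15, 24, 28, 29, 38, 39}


Set A = {5, 6, 7, 8, 26, 34, 38}
Set B = {6, 13, 15, 24, 28, 29, 38, 39}
A \ B = {5, 7, 8, 26, 34}
|A \ B| = 5

5


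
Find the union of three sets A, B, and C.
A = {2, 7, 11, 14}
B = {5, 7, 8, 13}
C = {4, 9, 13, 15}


Set A = {2, 7, 11, 14}
Set B = {5, 7, 8, 13}
Set C = {4, 9, 13, 15}
First, A ∪ B = {2, 5, 7, 8, 11, 13, 14}
Then, (A ∪ B) ∪ C = {2, 4, 5, 7, 8, 9, 11, 13, 14, 15}

{2, 4, 5, 7, 8, 9, 11, 13, 14, 15}


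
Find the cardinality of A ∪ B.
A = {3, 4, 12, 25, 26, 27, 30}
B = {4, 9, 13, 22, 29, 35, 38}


Set A = {3, 4, 12, 25, 26, 27, 30}, |A| = 7
Set B = {4, 9, 13, 22, 29, 35, 38}, |B| = 7
A ∩ B = {4}, |A ∩ B| = 1
|A ∪ B| = |A| + |B| - |A ∩ B| = 7 + 7 - 1 = 13

13


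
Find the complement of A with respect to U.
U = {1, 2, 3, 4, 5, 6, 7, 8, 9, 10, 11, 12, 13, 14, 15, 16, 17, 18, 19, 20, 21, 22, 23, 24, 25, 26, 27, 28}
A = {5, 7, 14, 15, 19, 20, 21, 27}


Universal set U = {1, 2, 3, 4, 5, 6, 7, 8, 9, 10, 11, 12, 13, 14, 15, 16, 17, 18, 19, 20, 21, 22, 23, 24, 25, 26, 27, 28}
Set A = {5, 7, 14, 15, 19, 20, 21, 27}
A' = U \ A = elements in U but not in A
Checking each element of U:
1 (not in A, include), 2 (not in A, include), 3 (not in A, include), 4 (not in A, include), 5 (in A, exclude), 6 (not in A, include), 7 (in A, exclude), 8 (not in A, include), 9 (not in A, include), 10 (not in A, include), 11 (not in A, include), 12 (not in A, include), 13 (not in A, include), 14 (in A, exclude), 15 (in A, exclude), 16 (not in A, include), 17 (not in A, include), 18 (not in A, include), 19 (in A, exclude), 20 (in A, exclude), 21 (in A, exclude), 22 (not in A, include), 23 (not in A, include), 24 (not in A, include), 25 (not in A, include), 26 (not in A, include), 27 (in A, exclude), 28 (not in A, include)
A' = {1, 2, 3, 4, 6, 8, 9, 10, 11, 12, 13, 16, 17, 18, 22, 23, 24, 25, 26, 28}

{1, 2, 3, 4, 6, 8, 9, 10, 11, 12, 13, 16, 17, 18, 22, 23, 24, 25, 26, 28}


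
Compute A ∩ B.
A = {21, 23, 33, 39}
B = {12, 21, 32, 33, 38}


Set A = {21, 23, 33, 39}
Set B = {12, 21, 32, 33, 38}
A ∩ B includes only elements in both sets.
Check each element of A against B:
21 ✓, 23 ✗, 33 ✓, 39 ✗
A ∩ B = {21, 33}

{21, 33}


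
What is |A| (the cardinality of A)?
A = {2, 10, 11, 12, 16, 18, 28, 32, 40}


Set A = {2, 10, 11, 12, 16, 18, 28, 32, 40}
Listing elements: 2, 10, 11, 12, 16, 18, 28, 32, 40
Counting: 9 elements
|A| = 9

9


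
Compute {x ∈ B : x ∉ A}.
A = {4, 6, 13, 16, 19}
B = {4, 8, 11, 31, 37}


Set A = {4, 6, 13, 16, 19}
Set B = {4, 8, 11, 31, 37}
Check each element of B against A:
4 ∈ A, 8 ∉ A (include), 11 ∉ A (include), 31 ∉ A (include), 37 ∉ A (include)
Elements of B not in A: {8, 11, 31, 37}

{8, 11, 31, 37}


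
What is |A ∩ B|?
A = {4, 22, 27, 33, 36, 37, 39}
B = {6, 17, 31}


Set A = {4, 22, 27, 33, 36, 37, 39}
Set B = {6, 17, 31}
A ∩ B = {}
|A ∩ B| = 0

0


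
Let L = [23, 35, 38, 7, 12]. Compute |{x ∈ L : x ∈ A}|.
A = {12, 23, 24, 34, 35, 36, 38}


Set A = {12, 23, 24, 34, 35, 36, 38}
Candidates: [23, 35, 38, 7, 12]
Check each candidate:
23 ∈ A, 35 ∈ A, 38 ∈ A, 7 ∉ A, 12 ∈ A
Count of candidates in A: 4

4


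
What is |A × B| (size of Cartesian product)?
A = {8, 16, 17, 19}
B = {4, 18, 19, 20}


Set A = {8, 16, 17, 19} has 4 elements.
Set B = {4, 18, 19, 20} has 4 elements.
|A × B| = |A| × |B| = 4 × 4 = 16

16


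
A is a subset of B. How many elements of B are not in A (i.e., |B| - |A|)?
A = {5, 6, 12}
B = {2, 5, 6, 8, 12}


Set A = {5, 6, 12}, |A| = 3
Set B = {2, 5, 6, 8, 12}, |B| = 5
Since A ⊆ B: B \ A = {2, 8}
|B| - |A| = 5 - 3 = 2

2


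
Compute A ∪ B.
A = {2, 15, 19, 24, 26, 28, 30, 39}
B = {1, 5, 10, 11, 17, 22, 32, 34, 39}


Set A = {2, 15, 19, 24, 26, 28, 30, 39}
Set B = {1, 5, 10, 11, 17, 22, 32, 34, 39}
A ∪ B includes all elements in either set.
Elements from A: {2, 15, 19, 24, 26, 28, 30, 39}
Elements from B not already included: {1, 5, 10, 11, 17, 22, 32, 34}
A ∪ B = {1, 2, 5, 10, 11, 15, 17, 19, 22, 24, 26, 28, 30, 32, 34, 39}

{1, 2, 5, 10, 11, 15, 17, 19, 22, 24, 26, 28, 30, 32, 34, 39}


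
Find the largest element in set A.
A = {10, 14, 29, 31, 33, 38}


Set A = {10, 14, 29, 31, 33, 38}
Elements in ascending order: 10, 14, 29, 31, 33, 38
The largest element is 38.

38


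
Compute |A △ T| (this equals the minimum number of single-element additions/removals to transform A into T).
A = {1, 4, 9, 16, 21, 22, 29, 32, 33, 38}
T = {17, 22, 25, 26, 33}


Set A = {1, 4, 9, 16, 21, 22, 29, 32, 33, 38}
Set T = {17, 22, 25, 26, 33}
Elements to remove from A (in A, not in T): {1, 4, 9, 16, 21, 29, 32, 38} → 8 removals
Elements to add to A (in T, not in A): {17, 25, 26} → 3 additions
Total edits = 8 + 3 = 11

11


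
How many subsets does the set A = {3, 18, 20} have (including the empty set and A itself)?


Set A = {3, 18, 20}
|A| = 3
The power set P(A) contains all subsets of A.
|P(A)| = 2^|A| = 2^3 = 8

8


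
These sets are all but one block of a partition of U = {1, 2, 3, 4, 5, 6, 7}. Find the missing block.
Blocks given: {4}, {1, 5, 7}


U = {1, 2, 3, 4, 5, 6, 7}
Shown blocks: {4}, {1, 5, 7}
A partition's blocks are pairwise disjoint and cover U, so the missing block = U \ (union of shown blocks).
Union of shown blocks: {1, 4, 5, 7}
Missing block = U \ (union) = {2, 3, 6}

{2, 3, 6}


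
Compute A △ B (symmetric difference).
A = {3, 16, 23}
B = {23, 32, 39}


Set A = {3, 16, 23}
Set B = {23, 32, 39}
A △ B = (A \ B) ∪ (B \ A)
Elements in A but not B: {3, 16}
Elements in B but not A: {32, 39}
A △ B = {3, 16, 32, 39}

{3, 16, 32, 39}


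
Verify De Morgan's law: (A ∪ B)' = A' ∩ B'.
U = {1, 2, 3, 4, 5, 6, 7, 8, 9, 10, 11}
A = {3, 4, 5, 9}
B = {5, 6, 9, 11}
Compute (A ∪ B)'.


U = {1, 2, 3, 4, 5, 6, 7, 8, 9, 10, 11}
A = {3, 4, 5, 9}, B = {5, 6, 9, 11}
A ∪ B = {3, 4, 5, 6, 9, 11}
(A ∪ B)' = U \ (A ∪ B) = {1, 2, 7, 8, 10}
Verification via A' ∩ B': A' = {1, 2, 6, 7, 8, 10, 11}, B' = {1, 2, 3, 4, 7, 8, 10}
A' ∩ B' = {1, 2, 7, 8, 10} ✓

{1, 2, 7, 8, 10}


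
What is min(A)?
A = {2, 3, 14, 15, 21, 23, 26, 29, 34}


Set A = {2, 3, 14, 15, 21, 23, 26, 29, 34}
Elements in ascending order: 2, 3, 14, 15, 21, 23, 26, 29, 34
The smallest element is 2.

2


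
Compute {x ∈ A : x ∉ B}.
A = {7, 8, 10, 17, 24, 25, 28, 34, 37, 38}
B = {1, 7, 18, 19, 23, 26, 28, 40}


Set A = {7, 8, 10, 17, 24, 25, 28, 34, 37, 38}
Set B = {1, 7, 18, 19, 23, 26, 28, 40}
Check each element of A against B:
7 ∈ B, 8 ∉ B (include), 10 ∉ B (include), 17 ∉ B (include), 24 ∉ B (include), 25 ∉ B (include), 28 ∈ B, 34 ∉ B (include), 37 ∉ B (include), 38 ∉ B (include)
Elements of A not in B: {8, 10, 17, 24, 25, 34, 37, 38}

{8, 10, 17, 24, 25, 34, 37, 38}


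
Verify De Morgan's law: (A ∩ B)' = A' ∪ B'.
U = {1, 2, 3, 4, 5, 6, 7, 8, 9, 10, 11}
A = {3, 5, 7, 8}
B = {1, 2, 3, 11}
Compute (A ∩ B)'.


U = {1, 2, 3, 4, 5, 6, 7, 8, 9, 10, 11}
A = {3, 5, 7, 8}, B = {1, 2, 3, 11}
A ∩ B = {3}
(A ∩ B)' = U \ (A ∩ B) = {1, 2, 4, 5, 6, 7, 8, 9, 10, 11}
Verification via A' ∪ B': A' = {1, 2, 4, 6, 9, 10, 11}, B' = {4, 5, 6, 7, 8, 9, 10}
A' ∪ B' = {1, 2, 4, 5, 6, 7, 8, 9, 10, 11} ✓

{1, 2, 4, 5, 6, 7, 8, 9, 10, 11}


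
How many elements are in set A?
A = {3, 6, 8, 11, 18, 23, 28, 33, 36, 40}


Set A = {3, 6, 8, 11, 18, 23, 28, 33, 36, 40}
Listing elements: 3, 6, 8, 11, 18, 23, 28, 33, 36, 40
Counting: 10 elements
|A| = 10

10


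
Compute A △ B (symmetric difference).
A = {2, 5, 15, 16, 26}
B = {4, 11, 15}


Set A = {2, 5, 15, 16, 26}
Set B = {4, 11, 15}
A △ B = (A \ B) ∪ (B \ A)
Elements in A but not B: {2, 5, 16, 26}
Elements in B but not A: {4, 11}
A △ B = {2, 4, 5, 11, 16, 26}

{2, 4, 5, 11, 16, 26}


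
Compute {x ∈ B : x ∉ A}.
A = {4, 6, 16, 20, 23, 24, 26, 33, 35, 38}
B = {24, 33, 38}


Set A = {4, 6, 16, 20, 23, 24, 26, 33, 35, 38}
Set B = {24, 33, 38}
Check each element of B against A:
24 ∈ A, 33 ∈ A, 38 ∈ A
Elements of B not in A: {}

{}


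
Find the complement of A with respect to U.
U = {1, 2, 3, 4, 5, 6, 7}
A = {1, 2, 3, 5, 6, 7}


Universal set U = {1, 2, 3, 4, 5, 6, 7}
Set A = {1, 2, 3, 5, 6, 7}
A' = U \ A = elements in U but not in A
Checking each element of U:
1 (in A, exclude), 2 (in A, exclude), 3 (in A, exclude), 4 (not in A, include), 5 (in A, exclude), 6 (in A, exclude), 7 (in A, exclude)
A' = {4}

{4}


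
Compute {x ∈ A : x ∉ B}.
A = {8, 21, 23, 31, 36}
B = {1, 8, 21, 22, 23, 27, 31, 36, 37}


Set A = {8, 21, 23, 31, 36}
Set B = {1, 8, 21, 22, 23, 27, 31, 36, 37}
Check each element of A against B:
8 ∈ B, 21 ∈ B, 23 ∈ B, 31 ∈ B, 36 ∈ B
Elements of A not in B: {}

{}


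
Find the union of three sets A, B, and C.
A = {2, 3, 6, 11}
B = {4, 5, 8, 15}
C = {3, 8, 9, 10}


Set A = {2, 3, 6, 11}
Set B = {4, 5, 8, 15}
Set C = {3, 8, 9, 10}
First, A ∪ B = {2, 3, 4, 5, 6, 8, 11, 15}
Then, (A ∪ B) ∪ C = {2, 3, 4, 5, 6, 8, 9, 10, 11, 15}

{2, 3, 4, 5, 6, 8, 9, 10, 11, 15}


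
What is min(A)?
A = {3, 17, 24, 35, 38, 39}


Set A = {3, 17, 24, 35, 38, 39}
Elements in ascending order: 3, 17, 24, 35, 38, 39
The smallest element is 3.

3


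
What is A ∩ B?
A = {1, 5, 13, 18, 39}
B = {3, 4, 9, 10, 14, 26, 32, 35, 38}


Set A = {1, 5, 13, 18, 39}
Set B = {3, 4, 9, 10, 14, 26, 32, 35, 38}
A ∩ B includes only elements in both sets.
Check each element of A against B:
1 ✗, 5 ✗, 13 ✗, 18 ✗, 39 ✗
A ∩ B = {}

{}


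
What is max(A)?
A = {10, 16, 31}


Set A = {10, 16, 31}
Elements in ascending order: 10, 16, 31
The largest element is 31.

31


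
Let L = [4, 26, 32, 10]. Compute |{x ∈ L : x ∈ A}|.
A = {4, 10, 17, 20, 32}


Set A = {4, 10, 17, 20, 32}
Candidates: [4, 26, 32, 10]
Check each candidate:
4 ∈ A, 26 ∉ A, 32 ∈ A, 10 ∈ A
Count of candidates in A: 3

3


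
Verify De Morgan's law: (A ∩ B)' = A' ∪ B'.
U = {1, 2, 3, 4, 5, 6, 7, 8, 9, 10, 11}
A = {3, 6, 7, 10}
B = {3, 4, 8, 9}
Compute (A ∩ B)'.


U = {1, 2, 3, 4, 5, 6, 7, 8, 9, 10, 11}
A = {3, 6, 7, 10}, B = {3, 4, 8, 9}
A ∩ B = {3}
(A ∩ B)' = U \ (A ∩ B) = {1, 2, 4, 5, 6, 7, 8, 9, 10, 11}
Verification via A' ∪ B': A' = {1, 2, 4, 5, 8, 9, 11}, B' = {1, 2, 5, 6, 7, 10, 11}
A' ∪ B' = {1, 2, 4, 5, 6, 7, 8, 9, 10, 11} ✓

{1, 2, 4, 5, 6, 7, 8, 9, 10, 11}


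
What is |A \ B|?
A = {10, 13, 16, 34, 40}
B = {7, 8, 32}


Set A = {10, 13, 16, 34, 40}
Set B = {7, 8, 32}
A \ B = {10, 13, 16, 34, 40}
|A \ B| = 5

5


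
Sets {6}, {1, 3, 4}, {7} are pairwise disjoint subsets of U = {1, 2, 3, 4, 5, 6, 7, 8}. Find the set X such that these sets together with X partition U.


U = {1, 2, 3, 4, 5, 6, 7, 8}
Shown blocks: {6}, {1, 3, 4}, {7}
A partition's blocks are pairwise disjoint and cover U, so the missing block = U \ (union of shown blocks).
Union of shown blocks: {1, 3, 4, 6, 7}
Missing block = U \ (union) = {2, 5, 8}

{2, 5, 8}


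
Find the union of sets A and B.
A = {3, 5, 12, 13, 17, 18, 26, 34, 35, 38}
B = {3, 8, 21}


Set A = {3, 5, 12, 13, 17, 18, 26, 34, 35, 38}
Set B = {3, 8, 21}
A ∪ B includes all elements in either set.
Elements from A: {3, 5, 12, 13, 17, 18, 26, 34, 35, 38}
Elements from B not already included: {8, 21}
A ∪ B = {3, 5, 8, 12, 13, 17, 18, 21, 26, 34, 35, 38}

{3, 5, 8, 12, 13, 17, 18, 21, 26, 34, 35, 38}


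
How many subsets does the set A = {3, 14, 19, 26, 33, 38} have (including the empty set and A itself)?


Set A = {3, 14, 19, 26, 33, 38}
|A| = 6
The power set P(A) contains all subsets of A.
|P(A)| = 2^|A| = 2^6 = 64

64


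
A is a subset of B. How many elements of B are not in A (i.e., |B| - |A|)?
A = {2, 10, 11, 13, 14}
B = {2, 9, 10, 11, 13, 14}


Set A = {2, 10, 11, 13, 14}, |A| = 5
Set B = {2, 9, 10, 11, 13, 14}, |B| = 6
Since A ⊆ B: B \ A = {9}
|B| - |A| = 6 - 5 = 1

1


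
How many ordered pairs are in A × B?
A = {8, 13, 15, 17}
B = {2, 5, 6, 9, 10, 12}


Set A = {8, 13, 15, 17} has 4 elements.
Set B = {2, 5, 6, 9, 10, 12} has 6 elements.
|A × B| = |A| × |B| = 4 × 6 = 24

24


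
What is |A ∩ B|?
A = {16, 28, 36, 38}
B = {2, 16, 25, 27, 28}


Set A = {16, 28, 36, 38}
Set B = {2, 16, 25, 27, 28}
A ∩ B = {16, 28}
|A ∩ B| = 2

2


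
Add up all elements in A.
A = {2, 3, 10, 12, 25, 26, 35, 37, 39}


Set A = {2, 3, 10, 12, 25, 26, 35, 37, 39}
Sum = 2 + 3 + 10 + 12 + 25 + 26 + 35 + 37 + 39 = 189

189


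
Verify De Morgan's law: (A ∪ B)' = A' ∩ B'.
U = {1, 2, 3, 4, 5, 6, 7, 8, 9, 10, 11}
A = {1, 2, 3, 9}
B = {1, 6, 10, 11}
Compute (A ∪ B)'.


U = {1, 2, 3, 4, 5, 6, 7, 8, 9, 10, 11}
A = {1, 2, 3, 9}, B = {1, 6, 10, 11}
A ∪ B = {1, 2, 3, 6, 9, 10, 11}
(A ∪ B)' = U \ (A ∪ B) = {4, 5, 7, 8}
Verification via A' ∩ B': A' = {4, 5, 6, 7, 8, 10, 11}, B' = {2, 3, 4, 5, 7, 8, 9}
A' ∩ B' = {4, 5, 7, 8} ✓

{4, 5, 7, 8}


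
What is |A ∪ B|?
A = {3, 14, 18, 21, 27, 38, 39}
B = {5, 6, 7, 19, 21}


Set A = {3, 14, 18, 21, 27, 38, 39}, |A| = 7
Set B = {5, 6, 7, 19, 21}, |B| = 5
A ∩ B = {21}, |A ∩ B| = 1
|A ∪ B| = |A| + |B| - |A ∩ B| = 7 + 5 - 1 = 11

11


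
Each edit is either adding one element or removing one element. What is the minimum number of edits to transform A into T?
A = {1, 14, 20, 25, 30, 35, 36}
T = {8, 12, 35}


Set A = {1, 14, 20, 25, 30, 35, 36}
Set T = {8, 12, 35}
Elements to remove from A (in A, not in T): {1, 14, 20, 25, 30, 36} → 6 removals
Elements to add to A (in T, not in A): {8, 12} → 2 additions
Total edits = 6 + 2 = 8

8


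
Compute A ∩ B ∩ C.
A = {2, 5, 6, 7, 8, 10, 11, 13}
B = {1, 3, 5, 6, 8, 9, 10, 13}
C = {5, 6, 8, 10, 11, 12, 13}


Set A = {2, 5, 6, 7, 8, 10, 11, 13}
Set B = {1, 3, 5, 6, 8, 9, 10, 13}
Set C = {5, 6, 8, 10, 11, 12, 13}
First, A ∩ B = {5, 6, 8, 10, 13}
Then, (A ∩ B) ∩ C = {5, 6, 8, 10, 13}

{5, 6, 8, 10, 13}


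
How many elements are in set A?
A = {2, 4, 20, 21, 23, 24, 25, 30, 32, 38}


Set A = {2, 4, 20, 21, 23, 24, 25, 30, 32, 38}
Listing elements: 2, 4, 20, 21, 23, 24, 25, 30, 32, 38
Counting: 10 elements
|A| = 10

10


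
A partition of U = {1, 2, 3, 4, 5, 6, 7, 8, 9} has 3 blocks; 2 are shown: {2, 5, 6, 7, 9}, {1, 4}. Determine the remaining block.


U = {1, 2, 3, 4, 5, 6, 7, 8, 9}
Shown blocks: {2, 5, 6, 7, 9}, {1, 4}
A partition's blocks are pairwise disjoint and cover U, so the missing block = U \ (union of shown blocks).
Union of shown blocks: {1, 2, 4, 5, 6, 7, 9}
Missing block = U \ (union) = {3, 8}

{3, 8}


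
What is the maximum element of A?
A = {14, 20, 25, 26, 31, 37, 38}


Set A = {14, 20, 25, 26, 31, 37, 38}
Elements in ascending order: 14, 20, 25, 26, 31, 37, 38
The largest element is 38.

38


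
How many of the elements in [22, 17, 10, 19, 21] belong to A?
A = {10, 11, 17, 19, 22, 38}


Set A = {10, 11, 17, 19, 22, 38}
Candidates: [22, 17, 10, 19, 21]
Check each candidate:
22 ∈ A, 17 ∈ A, 10 ∈ A, 19 ∈ A, 21 ∉ A
Count of candidates in A: 4

4


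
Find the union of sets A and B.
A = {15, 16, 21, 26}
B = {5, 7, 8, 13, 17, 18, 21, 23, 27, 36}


Set A = {15, 16, 21, 26}
Set B = {5, 7, 8, 13, 17, 18, 21, 23, 27, 36}
A ∪ B includes all elements in either set.
Elements from A: {15, 16, 21, 26}
Elements from B not already included: {5, 7, 8, 13, 17, 18, 23, 27, 36}
A ∪ B = {5, 7, 8, 13, 15, 16, 17, 18, 21, 23, 26, 27, 36}

{5, 7, 8, 13, 15, 16, 17, 18, 21, 23, 26, 27, 36}


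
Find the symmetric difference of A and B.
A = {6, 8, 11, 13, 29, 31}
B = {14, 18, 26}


Set A = {6, 8, 11, 13, 29, 31}
Set B = {14, 18, 26}
A △ B = (A \ B) ∪ (B \ A)
Elements in A but not B: {6, 8, 11, 13, 29, 31}
Elements in B but not A: {14, 18, 26}
A △ B = {6, 8, 11, 13, 14, 18, 26, 29, 31}

{6, 8, 11, 13, 14, 18, 26, 29, 31}


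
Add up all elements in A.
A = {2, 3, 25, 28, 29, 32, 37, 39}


Set A = {2, 3, 25, 28, 29, 32, 37, 39}
Sum = 2 + 3 + 25 + 28 + 29 + 32 + 37 + 39 = 195

195


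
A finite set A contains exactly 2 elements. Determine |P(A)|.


The set has 2 elements.
The power set contains all possible subsets.
|P(A)| = 2^|A| = 2^2 = 4

4


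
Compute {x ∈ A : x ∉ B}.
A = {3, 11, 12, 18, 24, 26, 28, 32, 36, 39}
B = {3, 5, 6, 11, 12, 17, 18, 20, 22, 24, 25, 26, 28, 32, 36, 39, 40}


Set A = {3, 11, 12, 18, 24, 26, 28, 32, 36, 39}
Set B = {3, 5, 6, 11, 12, 17, 18, 20, 22, 24, 25, 26, 28, 32, 36, 39, 40}
Check each element of A against B:
3 ∈ B, 11 ∈ B, 12 ∈ B, 18 ∈ B, 24 ∈ B, 26 ∈ B, 28 ∈ B, 32 ∈ B, 36 ∈ B, 39 ∈ B
Elements of A not in B: {}

{}


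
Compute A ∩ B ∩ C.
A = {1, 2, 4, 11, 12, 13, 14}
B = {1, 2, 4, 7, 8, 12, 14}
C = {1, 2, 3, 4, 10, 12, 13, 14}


Set A = {1, 2, 4, 11, 12, 13, 14}
Set B = {1, 2, 4, 7, 8, 12, 14}
Set C = {1, 2, 3, 4, 10, 12, 13, 14}
First, A ∩ B = {1, 2, 4, 12, 14}
Then, (A ∩ B) ∩ C = {1, 2, 4, 12, 14}

{1, 2, 4, 12, 14}


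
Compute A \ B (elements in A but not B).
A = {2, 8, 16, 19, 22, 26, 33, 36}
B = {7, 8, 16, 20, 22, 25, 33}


Set A = {2, 8, 16, 19, 22, 26, 33, 36}
Set B = {7, 8, 16, 20, 22, 25, 33}
A \ B includes elements in A that are not in B.
Check each element of A:
2 (not in B, keep), 8 (in B, remove), 16 (in B, remove), 19 (not in B, keep), 22 (in B, remove), 26 (not in B, keep), 33 (in B, remove), 36 (not in B, keep)
A \ B = {2, 19, 26, 36}

{2, 19, 26, 36}


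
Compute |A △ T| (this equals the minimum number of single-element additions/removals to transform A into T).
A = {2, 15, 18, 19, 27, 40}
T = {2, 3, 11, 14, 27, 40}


Set A = {2, 15, 18, 19, 27, 40}
Set T = {2, 3, 11, 14, 27, 40}
Elements to remove from A (in A, not in T): {15, 18, 19} → 3 removals
Elements to add to A (in T, not in A): {3, 11, 14} → 3 additions
Total edits = 3 + 3 = 6

6


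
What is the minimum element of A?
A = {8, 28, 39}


Set A = {8, 28, 39}
Elements in ascending order: 8, 28, 39
The smallest element is 8.

8


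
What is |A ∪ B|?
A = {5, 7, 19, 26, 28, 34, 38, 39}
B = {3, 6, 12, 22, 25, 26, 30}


Set A = {5, 7, 19, 26, 28, 34, 38, 39}, |A| = 8
Set B = {3, 6, 12, 22, 25, 26, 30}, |B| = 7
A ∩ B = {26}, |A ∩ B| = 1
|A ∪ B| = |A| + |B| - |A ∩ B| = 8 + 7 - 1 = 14

14


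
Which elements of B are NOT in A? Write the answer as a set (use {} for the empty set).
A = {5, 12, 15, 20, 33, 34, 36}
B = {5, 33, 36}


Set A = {5, 12, 15, 20, 33, 34, 36}
Set B = {5, 33, 36}
Check each element of B against A:
5 ∈ A, 33 ∈ A, 36 ∈ A
Elements of B not in A: {}

{}


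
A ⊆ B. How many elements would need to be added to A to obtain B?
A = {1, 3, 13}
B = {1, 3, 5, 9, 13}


Set A = {1, 3, 13}, |A| = 3
Set B = {1, 3, 5, 9, 13}, |B| = 5
Since A ⊆ B: B \ A = {5, 9}
|B| - |A| = 5 - 3 = 2

2


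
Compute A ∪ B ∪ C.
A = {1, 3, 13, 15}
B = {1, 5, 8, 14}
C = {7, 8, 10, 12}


Set A = {1, 3, 13, 15}
Set B = {1, 5, 8, 14}
Set C = {7, 8, 10, 12}
First, A ∪ B = {1, 3, 5, 8, 13, 14, 15}
Then, (A ∪ B) ∪ C = {1, 3, 5, 7, 8, 10, 12, 13, 14, 15}

{1, 3, 5, 7, 8, 10, 12, 13, 14, 15}


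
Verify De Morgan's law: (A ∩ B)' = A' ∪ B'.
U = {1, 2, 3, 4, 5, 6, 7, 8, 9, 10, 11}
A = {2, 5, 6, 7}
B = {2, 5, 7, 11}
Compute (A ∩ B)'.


U = {1, 2, 3, 4, 5, 6, 7, 8, 9, 10, 11}
A = {2, 5, 6, 7}, B = {2, 5, 7, 11}
A ∩ B = {2, 5, 7}
(A ∩ B)' = U \ (A ∩ B) = {1, 3, 4, 6, 8, 9, 10, 11}
Verification via A' ∪ B': A' = {1, 3, 4, 8, 9, 10, 11}, B' = {1, 3, 4, 6, 8, 9, 10}
A' ∪ B' = {1, 3, 4, 6, 8, 9, 10, 11} ✓

{1, 3, 4, 6, 8, 9, 10, 11}


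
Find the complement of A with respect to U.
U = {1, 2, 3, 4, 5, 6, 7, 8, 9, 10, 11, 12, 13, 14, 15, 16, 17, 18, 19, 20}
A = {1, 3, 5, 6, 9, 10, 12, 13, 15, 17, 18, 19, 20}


Universal set U = {1, 2, 3, 4, 5, 6, 7, 8, 9, 10, 11, 12, 13, 14, 15, 16, 17, 18, 19, 20}
Set A = {1, 3, 5, 6, 9, 10, 12, 13, 15, 17, 18, 19, 20}
A' = U \ A = elements in U but not in A
Checking each element of U:
1 (in A, exclude), 2 (not in A, include), 3 (in A, exclude), 4 (not in A, include), 5 (in A, exclude), 6 (in A, exclude), 7 (not in A, include), 8 (not in A, include), 9 (in A, exclude), 10 (in A, exclude), 11 (not in A, include), 12 (in A, exclude), 13 (in A, exclude), 14 (not in A, include), 15 (in A, exclude), 16 (not in A, include), 17 (in A, exclude), 18 (in A, exclude), 19 (in A, exclude), 20 (in A, exclude)
A' = {2, 4, 7, 8, 11, 14, 16}

{2, 4, 7, 8, 11, 14, 16}


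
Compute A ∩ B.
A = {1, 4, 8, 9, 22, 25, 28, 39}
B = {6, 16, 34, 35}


Set A = {1, 4, 8, 9, 22, 25, 28, 39}
Set B = {6, 16, 34, 35}
A ∩ B includes only elements in both sets.
Check each element of A against B:
1 ✗, 4 ✗, 8 ✗, 9 ✗, 22 ✗, 25 ✗, 28 ✗, 39 ✗
A ∩ B = {}

{}


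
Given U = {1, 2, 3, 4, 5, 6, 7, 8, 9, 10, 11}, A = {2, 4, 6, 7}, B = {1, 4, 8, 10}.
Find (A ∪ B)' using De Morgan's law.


U = {1, 2, 3, 4, 5, 6, 7, 8, 9, 10, 11}
A = {2, 4, 6, 7}, B = {1, 4, 8, 10}
A ∪ B = {1, 2, 4, 6, 7, 8, 10}
(A ∪ B)' = U \ (A ∪ B) = {3, 5, 9, 11}
Verification via A' ∩ B': A' = {1, 3, 5, 8, 9, 10, 11}, B' = {2, 3, 5, 6, 7, 9, 11}
A' ∩ B' = {3, 5, 9, 11} ✓

{3, 5, 9, 11}


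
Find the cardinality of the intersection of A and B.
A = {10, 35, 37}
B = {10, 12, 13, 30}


Set A = {10, 35, 37}
Set B = {10, 12, 13, 30}
A ∩ B = {10}
|A ∩ B| = 1

1


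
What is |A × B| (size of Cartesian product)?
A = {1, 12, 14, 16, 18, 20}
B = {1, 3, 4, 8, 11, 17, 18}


Set A = {1, 12, 14, 16, 18, 20} has 6 elements.
Set B = {1, 3, 4, 8, 11, 17, 18} has 7 elements.
|A × B| = |A| × |B| = 6 × 7 = 42

42


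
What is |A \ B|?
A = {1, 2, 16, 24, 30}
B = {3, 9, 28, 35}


Set A = {1, 2, 16, 24, 30}
Set B = {3, 9, 28, 35}
A \ B = {1, 2, 16, 24, 30}
|A \ B| = 5

5


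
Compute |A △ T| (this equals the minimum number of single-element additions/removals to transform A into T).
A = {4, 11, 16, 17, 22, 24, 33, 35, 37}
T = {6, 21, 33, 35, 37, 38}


Set A = {4, 11, 16, 17, 22, 24, 33, 35, 37}
Set T = {6, 21, 33, 35, 37, 38}
Elements to remove from A (in A, not in T): {4, 11, 16, 17, 22, 24} → 6 removals
Elements to add to A (in T, not in A): {6, 21, 38} → 3 additions
Total edits = 6 + 3 = 9

9


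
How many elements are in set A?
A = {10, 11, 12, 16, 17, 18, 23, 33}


Set A = {10, 11, 12, 16, 17, 18, 23, 33}
Listing elements: 10, 11, 12, 16, 17, 18, 23, 33
Counting: 8 elements
|A| = 8

8


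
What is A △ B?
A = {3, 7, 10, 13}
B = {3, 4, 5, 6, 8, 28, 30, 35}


Set A = {3, 7, 10, 13}
Set B = {3, 4, 5, 6, 8, 28, 30, 35}
A △ B = (A \ B) ∪ (B \ A)
Elements in A but not B: {7, 10, 13}
Elements in B but not A: {4, 5, 6, 8, 28, 30, 35}
A △ B = {4, 5, 6, 7, 8, 10, 13, 28, 30, 35}

{4, 5, 6, 7, 8, 10, 13, 28, 30, 35}


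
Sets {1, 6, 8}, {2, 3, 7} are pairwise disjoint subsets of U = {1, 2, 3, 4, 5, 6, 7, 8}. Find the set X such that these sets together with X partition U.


U = {1, 2, 3, 4, 5, 6, 7, 8}
Shown blocks: {1, 6, 8}, {2, 3, 7}
A partition's blocks are pairwise disjoint and cover U, so the missing block = U \ (union of shown blocks).
Union of shown blocks: {1, 2, 3, 6, 7, 8}
Missing block = U \ (union) = {4, 5}

{4, 5}


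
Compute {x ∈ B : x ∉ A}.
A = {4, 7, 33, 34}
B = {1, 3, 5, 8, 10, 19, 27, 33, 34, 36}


Set A = {4, 7, 33, 34}
Set B = {1, 3, 5, 8, 10, 19, 27, 33, 34, 36}
Check each element of B against A:
1 ∉ A (include), 3 ∉ A (include), 5 ∉ A (include), 8 ∉ A (include), 10 ∉ A (include), 19 ∉ A (include), 27 ∉ A (include), 33 ∈ A, 34 ∈ A, 36 ∉ A (include)
Elements of B not in A: {1, 3, 5, 8, 10, 19, 27, 36}

{1, 3, 5, 8, 10, 19, 27, 36}


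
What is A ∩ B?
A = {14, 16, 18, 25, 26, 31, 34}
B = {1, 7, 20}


Set A = {14, 16, 18, 25, 26, 31, 34}
Set B = {1, 7, 20}
A ∩ B includes only elements in both sets.
Check each element of A against B:
14 ✗, 16 ✗, 18 ✗, 25 ✗, 26 ✗, 31 ✗, 34 ✗
A ∩ B = {}

{}


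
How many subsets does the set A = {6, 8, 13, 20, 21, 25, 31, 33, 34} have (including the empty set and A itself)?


Set A = {6, 8, 13, 20, 21, 25, 31, 33, 34}
|A| = 9
The power set P(A) contains all subsets of A.
|P(A)| = 2^|A| = 2^9 = 512

512


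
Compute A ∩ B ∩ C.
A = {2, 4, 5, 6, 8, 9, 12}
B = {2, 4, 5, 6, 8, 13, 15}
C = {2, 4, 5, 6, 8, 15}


Set A = {2, 4, 5, 6, 8, 9, 12}
Set B = {2, 4, 5, 6, 8, 13, 15}
Set C = {2, 4, 5, 6, 8, 15}
First, A ∩ B = {2, 4, 5, 6, 8}
Then, (A ∩ B) ∩ C = {2, 4, 5, 6, 8}

{2, 4, 5, 6, 8}


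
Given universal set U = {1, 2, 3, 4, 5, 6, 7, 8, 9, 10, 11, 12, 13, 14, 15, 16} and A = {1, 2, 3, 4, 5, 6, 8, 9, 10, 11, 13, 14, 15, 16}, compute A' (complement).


Universal set U = {1, 2, 3, 4, 5, 6, 7, 8, 9, 10, 11, 12, 13, 14, 15, 16}
Set A = {1, 2, 3, 4, 5, 6, 8, 9, 10, 11, 13, 14, 15, 16}
A' = U \ A = elements in U but not in A
Checking each element of U:
1 (in A, exclude), 2 (in A, exclude), 3 (in A, exclude), 4 (in A, exclude), 5 (in A, exclude), 6 (in A, exclude), 7 (not in A, include), 8 (in A, exclude), 9 (in A, exclude), 10 (in A, exclude), 11 (in A, exclude), 12 (not in A, include), 13 (in A, exclude), 14 (in A, exclude), 15 (in A, exclude), 16 (in A, exclude)
A' = {7, 12}

{7, 12}


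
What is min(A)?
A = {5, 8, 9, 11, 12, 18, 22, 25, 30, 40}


Set A = {5, 8, 9, 11, 12, 18, 22, 25, 30, 40}
Elements in ascending order: 5, 8, 9, 11, 12, 18, 22, 25, 30, 40
The smallest element is 5.

5


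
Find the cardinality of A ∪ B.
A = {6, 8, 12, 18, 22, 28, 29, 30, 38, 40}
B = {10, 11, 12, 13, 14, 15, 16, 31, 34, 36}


Set A = {6, 8, 12, 18, 22, 28, 29, 30, 38, 40}, |A| = 10
Set B = {10, 11, 12, 13, 14, 15, 16, 31, 34, 36}, |B| = 10
A ∩ B = {12}, |A ∩ B| = 1
|A ∪ B| = |A| + |B| - |A ∩ B| = 10 + 10 - 1 = 19

19


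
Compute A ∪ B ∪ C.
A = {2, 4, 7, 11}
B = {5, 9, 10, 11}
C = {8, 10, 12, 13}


Set A = {2, 4, 7, 11}
Set B = {5, 9, 10, 11}
Set C = {8, 10, 12, 13}
First, A ∪ B = {2, 4, 5, 7, 9, 10, 11}
Then, (A ∪ B) ∪ C = {2, 4, 5, 7, 8, 9, 10, 11, 12, 13}

{2, 4, 5, 7, 8, 9, 10, 11, 12, 13}


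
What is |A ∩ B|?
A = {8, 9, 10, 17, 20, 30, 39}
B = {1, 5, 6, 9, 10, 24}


Set A = {8, 9, 10, 17, 20, 30, 39}
Set B = {1, 5, 6, 9, 10, 24}
A ∩ B = {9, 10}
|A ∩ B| = 2

2


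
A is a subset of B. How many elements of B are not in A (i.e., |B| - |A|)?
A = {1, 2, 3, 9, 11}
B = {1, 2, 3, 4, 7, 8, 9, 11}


Set A = {1, 2, 3, 9, 11}, |A| = 5
Set B = {1, 2, 3, 4, 7, 8, 9, 11}, |B| = 8
Since A ⊆ B: B \ A = {4, 7, 8}
|B| - |A| = 8 - 5 = 3

3


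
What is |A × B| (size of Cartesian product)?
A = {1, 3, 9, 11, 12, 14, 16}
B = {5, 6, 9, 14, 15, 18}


Set A = {1, 3, 9, 11, 12, 14, 16} has 7 elements.
Set B = {5, 6, 9, 14, 15, 18} has 6 elements.
|A × B| = |A| × |B| = 7 × 6 = 42

42


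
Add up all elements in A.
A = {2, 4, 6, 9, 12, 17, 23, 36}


Set A = {2, 4, 6, 9, 12, 17, 23, 36}
Sum = 2 + 4 + 6 + 9 + 12 + 17 + 23 + 36 = 109

109


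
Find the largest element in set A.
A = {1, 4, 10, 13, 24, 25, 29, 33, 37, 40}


Set A = {1, 4, 10, 13, 24, 25, 29, 33, 37, 40}
Elements in ascending order: 1, 4, 10, 13, 24, 25, 29, 33, 37, 40
The largest element is 40.

40


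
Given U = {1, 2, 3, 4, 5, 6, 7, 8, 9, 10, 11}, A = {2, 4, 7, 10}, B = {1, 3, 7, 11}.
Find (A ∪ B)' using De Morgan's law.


U = {1, 2, 3, 4, 5, 6, 7, 8, 9, 10, 11}
A = {2, 4, 7, 10}, B = {1, 3, 7, 11}
A ∪ B = {1, 2, 3, 4, 7, 10, 11}
(A ∪ B)' = U \ (A ∪ B) = {5, 6, 8, 9}
Verification via A' ∩ B': A' = {1, 3, 5, 6, 8, 9, 11}, B' = {2, 4, 5, 6, 8, 9, 10}
A' ∩ B' = {5, 6, 8, 9} ✓

{5, 6, 8, 9}


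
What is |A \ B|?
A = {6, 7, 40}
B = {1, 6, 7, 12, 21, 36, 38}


Set A = {6, 7, 40}
Set B = {1, 6, 7, 12, 21, 36, 38}
A \ B = {40}
|A \ B| = 1

1


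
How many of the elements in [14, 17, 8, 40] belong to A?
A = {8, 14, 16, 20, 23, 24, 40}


Set A = {8, 14, 16, 20, 23, 24, 40}
Candidates: [14, 17, 8, 40]
Check each candidate:
14 ∈ A, 17 ∉ A, 8 ∈ A, 40 ∈ A
Count of candidates in A: 3

3


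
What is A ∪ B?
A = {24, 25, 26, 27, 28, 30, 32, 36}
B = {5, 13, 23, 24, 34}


Set A = {24, 25, 26, 27, 28, 30, 32, 36}
Set B = {5, 13, 23, 24, 34}
A ∪ B includes all elements in either set.
Elements from A: {24, 25, 26, 27, 28, 30, 32, 36}
Elements from B not already included: {5, 13, 23, 34}
A ∪ B = {5, 13, 23, 24, 25, 26, 27, 28, 30, 32, 34, 36}

{5, 13, 23, 24, 25, 26, 27, 28, 30, 32, 34, 36}


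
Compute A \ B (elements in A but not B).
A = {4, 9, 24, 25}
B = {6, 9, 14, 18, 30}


Set A = {4, 9, 24, 25}
Set B = {6, 9, 14, 18, 30}
A \ B includes elements in A that are not in B.
Check each element of A:
4 (not in B, keep), 9 (in B, remove), 24 (not in B, keep), 25 (not in B, keep)
A \ B = {4, 24, 25}

{4, 24, 25}


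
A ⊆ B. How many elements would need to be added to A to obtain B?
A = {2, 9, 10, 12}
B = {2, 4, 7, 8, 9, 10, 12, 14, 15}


Set A = {2, 9, 10, 12}, |A| = 4
Set B = {2, 4, 7, 8, 9, 10, 12, 14, 15}, |B| = 9
Since A ⊆ B: B \ A = {4, 7, 8, 14, 15}
|B| - |A| = 9 - 4 = 5

5


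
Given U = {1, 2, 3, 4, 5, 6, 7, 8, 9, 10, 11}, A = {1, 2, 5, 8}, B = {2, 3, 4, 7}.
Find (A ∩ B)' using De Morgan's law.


U = {1, 2, 3, 4, 5, 6, 7, 8, 9, 10, 11}
A = {1, 2, 5, 8}, B = {2, 3, 4, 7}
A ∩ B = {2}
(A ∩ B)' = U \ (A ∩ B) = {1, 3, 4, 5, 6, 7, 8, 9, 10, 11}
Verification via A' ∪ B': A' = {3, 4, 6, 7, 9, 10, 11}, B' = {1, 5, 6, 8, 9, 10, 11}
A' ∪ B' = {1, 3, 4, 5, 6, 7, 8, 9, 10, 11} ✓

{1, 3, 4, 5, 6, 7, 8, 9, 10, 11}


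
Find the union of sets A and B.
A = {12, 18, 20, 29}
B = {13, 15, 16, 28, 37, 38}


Set A = {12, 18, 20, 29}
Set B = {13, 15, 16, 28, 37, 38}
A ∪ B includes all elements in either set.
Elements from A: {12, 18, 20, 29}
Elements from B not already included: {13, 15, 16, 28, 37, 38}
A ∪ B = {12, 13, 15, 16, 18, 20, 28, 29, 37, 38}

{12, 13, 15, 16, 18, 20, 28, 29, 37, 38}


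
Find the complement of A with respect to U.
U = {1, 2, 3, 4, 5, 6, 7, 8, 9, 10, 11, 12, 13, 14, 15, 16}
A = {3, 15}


Universal set U = {1, 2, 3, 4, 5, 6, 7, 8, 9, 10, 11, 12, 13, 14, 15, 16}
Set A = {3, 15}
A' = U \ A = elements in U but not in A
Checking each element of U:
1 (not in A, include), 2 (not in A, include), 3 (in A, exclude), 4 (not in A, include), 5 (not in A, include), 6 (not in A, include), 7 (not in A, include), 8 (not in A, include), 9 (not in A, include), 10 (not in A, include), 11 (not in A, include), 12 (not in A, include), 13 (not in A, include), 14 (not in A, include), 15 (in A, exclude), 16 (not in A, include)
A' = {1, 2, 4, 5, 6, 7, 8, 9, 10, 11, 12, 13, 14, 16}

{1, 2, 4, 5, 6, 7, 8, 9, 10, 11, 12, 13, 14, 16}


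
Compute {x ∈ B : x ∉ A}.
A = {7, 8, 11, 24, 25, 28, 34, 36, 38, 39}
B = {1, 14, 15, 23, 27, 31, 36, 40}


Set A = {7, 8, 11, 24, 25, 28, 34, 36, 38, 39}
Set B = {1, 14, 15, 23, 27, 31, 36, 40}
Check each element of B against A:
1 ∉ A (include), 14 ∉ A (include), 15 ∉ A (include), 23 ∉ A (include), 27 ∉ A (include), 31 ∉ A (include), 36 ∈ A, 40 ∉ A (include)
Elements of B not in A: {1, 14, 15, 23, 27, 31, 40}

{1, 14, 15, 23, 27, 31, 40}


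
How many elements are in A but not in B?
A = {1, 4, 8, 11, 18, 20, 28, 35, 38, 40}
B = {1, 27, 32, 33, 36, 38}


Set A = {1, 4, 8, 11, 18, 20, 28, 35, 38, 40}
Set B = {1, 27, 32, 33, 36, 38}
A \ B = {4, 8, 11, 18, 20, 28, 35, 40}
|A \ B| = 8

8


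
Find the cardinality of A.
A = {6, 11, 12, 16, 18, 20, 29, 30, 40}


Set A = {6, 11, 12, 16, 18, 20, 29, 30, 40}
Listing elements: 6, 11, 12, 16, 18, 20, 29, 30, 40
Counting: 9 elements
|A| = 9

9


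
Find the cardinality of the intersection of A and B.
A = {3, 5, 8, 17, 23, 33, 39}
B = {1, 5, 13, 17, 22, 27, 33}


Set A = {3, 5, 8, 17, 23, 33, 39}
Set B = {1, 5, 13, 17, 22, 27, 33}
A ∩ B = {5, 17, 33}
|A ∩ B| = 3

3


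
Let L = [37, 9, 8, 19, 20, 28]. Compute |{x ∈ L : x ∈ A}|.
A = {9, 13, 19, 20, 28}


Set A = {9, 13, 19, 20, 28}
Candidates: [37, 9, 8, 19, 20, 28]
Check each candidate:
37 ∉ A, 9 ∈ A, 8 ∉ A, 19 ∈ A, 20 ∈ A, 28 ∈ A
Count of candidates in A: 4

4


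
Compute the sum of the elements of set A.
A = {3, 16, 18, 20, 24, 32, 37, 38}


Set A = {3, 16, 18, 20, 24, 32, 37, 38}
Sum = 3 + 16 + 18 + 20 + 24 + 32 + 37 + 38 = 188

188


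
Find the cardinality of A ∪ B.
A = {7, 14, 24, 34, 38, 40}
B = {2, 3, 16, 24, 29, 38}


Set A = {7, 14, 24, 34, 38, 40}, |A| = 6
Set B = {2, 3, 16, 24, 29, 38}, |B| = 6
A ∩ B = {24, 38}, |A ∩ B| = 2
|A ∪ B| = |A| + |B| - |A ∩ B| = 6 + 6 - 2 = 10

10


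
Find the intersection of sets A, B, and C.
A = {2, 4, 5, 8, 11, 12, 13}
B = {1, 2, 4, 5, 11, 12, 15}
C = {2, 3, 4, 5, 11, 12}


Set A = {2, 4, 5, 8, 11, 12, 13}
Set B = {1, 2, 4, 5, 11, 12, 15}
Set C = {2, 3, 4, 5, 11, 12}
First, A ∩ B = {2, 4, 5, 11, 12}
Then, (A ∩ B) ∩ C = {2, 4, 5, 11, 12}

{2, 4, 5, 11, 12}


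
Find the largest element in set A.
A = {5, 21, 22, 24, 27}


Set A = {5, 21, 22, 24, 27}
Elements in ascending order: 5, 21, 22, 24, 27
The largest element is 27.

27


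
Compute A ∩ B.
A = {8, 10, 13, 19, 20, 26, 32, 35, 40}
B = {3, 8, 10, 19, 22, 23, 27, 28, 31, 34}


Set A = {8, 10, 13, 19, 20, 26, 32, 35, 40}
Set B = {3, 8, 10, 19, 22, 23, 27, 28, 31, 34}
A ∩ B includes only elements in both sets.
Check each element of A against B:
8 ✓, 10 ✓, 13 ✗, 19 ✓, 20 ✗, 26 ✗, 32 ✗, 35 ✗, 40 ✗
A ∩ B = {8, 10, 19}

{8, 10, 19}


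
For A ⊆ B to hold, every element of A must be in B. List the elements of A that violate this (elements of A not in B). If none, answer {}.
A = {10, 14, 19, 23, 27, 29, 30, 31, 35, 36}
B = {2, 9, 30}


Set A = {10, 14, 19, 23, 27, 29, 30, 31, 35, 36}
Set B = {2, 9, 30}
Check each element of A against B:
10 ∉ B (include), 14 ∉ B (include), 19 ∉ B (include), 23 ∉ B (include), 27 ∉ B (include), 29 ∉ B (include), 30 ∈ B, 31 ∉ B (include), 35 ∉ B (include), 36 ∉ B (include)
Elements of A not in B: {10, 14, 19, 23, 27, 29, 31, 35, 36}

{10, 14, 19, 23, 27, 29, 31, 35, 36}


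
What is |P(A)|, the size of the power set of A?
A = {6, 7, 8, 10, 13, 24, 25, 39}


Set A = {6, 7, 8, 10, 13, 24, 25, 39}
|A| = 8
The power set P(A) contains all subsets of A.
|P(A)| = 2^|A| = 2^8 = 256

256


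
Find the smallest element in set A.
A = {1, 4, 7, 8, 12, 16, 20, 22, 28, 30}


Set A = {1, 4, 7, 8, 12, 16, 20, 22, 28, 30}
Elements in ascending order: 1, 4, 7, 8, 12, 16, 20, 22, 28, 30
The smallest element is 1.

1


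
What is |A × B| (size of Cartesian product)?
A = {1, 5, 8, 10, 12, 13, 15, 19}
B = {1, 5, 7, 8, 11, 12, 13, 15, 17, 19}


Set A = {1, 5, 8, 10, 12, 13, 15, 19} has 8 elements.
Set B = {1, 5, 7, 8, 11, 12, 13, 15, 17, 19} has 10 elements.
|A × B| = |A| × |B| = 8 × 10 = 80

80


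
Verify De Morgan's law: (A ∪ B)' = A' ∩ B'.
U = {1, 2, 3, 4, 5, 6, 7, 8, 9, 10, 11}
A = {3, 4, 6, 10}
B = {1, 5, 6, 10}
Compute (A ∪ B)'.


U = {1, 2, 3, 4, 5, 6, 7, 8, 9, 10, 11}
A = {3, 4, 6, 10}, B = {1, 5, 6, 10}
A ∪ B = {1, 3, 4, 5, 6, 10}
(A ∪ B)' = U \ (A ∪ B) = {2, 7, 8, 9, 11}
Verification via A' ∩ B': A' = {1, 2, 5, 7, 8, 9, 11}, B' = {2, 3, 4, 7, 8, 9, 11}
A' ∩ B' = {2, 7, 8, 9, 11} ✓

{2, 7, 8, 9, 11}


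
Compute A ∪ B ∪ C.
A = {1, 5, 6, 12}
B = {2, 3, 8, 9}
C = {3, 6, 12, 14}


Set A = {1, 5, 6, 12}
Set B = {2, 3, 8, 9}
Set C = {3, 6, 12, 14}
First, A ∪ B = {1, 2, 3, 5, 6, 8, 9, 12}
Then, (A ∪ B) ∪ C = {1, 2, 3, 5, 6, 8, 9, 12, 14}

{1, 2, 3, 5, 6, 8, 9, 12, 14}


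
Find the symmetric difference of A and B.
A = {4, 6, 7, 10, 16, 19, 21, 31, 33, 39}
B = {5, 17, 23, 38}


Set A = {4, 6, 7, 10, 16, 19, 21, 31, 33, 39}
Set B = {5, 17, 23, 38}
A △ B = (A \ B) ∪ (B \ A)
Elements in A but not B: {4, 6, 7, 10, 16, 19, 21, 31, 33, 39}
Elements in B but not A: {5, 17, 23, 38}
A △ B = {4, 5, 6, 7, 10, 16, 17, 19, 21, 23, 31, 33, 38, 39}

{4, 5, 6, 7, 10, 16, 17, 19, 21, 23, 31, 33, 38, 39}


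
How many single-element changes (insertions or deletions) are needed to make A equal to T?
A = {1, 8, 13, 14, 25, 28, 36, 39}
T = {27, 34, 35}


Set A = {1, 8, 13, 14, 25, 28, 36, 39}
Set T = {27, 34, 35}
Elements to remove from A (in A, not in T): {1, 8, 13, 14, 25, 28, 36, 39} → 8 removals
Elements to add to A (in T, not in A): {27, 34, 35} → 3 additions
Total edits = 8 + 3 = 11

11


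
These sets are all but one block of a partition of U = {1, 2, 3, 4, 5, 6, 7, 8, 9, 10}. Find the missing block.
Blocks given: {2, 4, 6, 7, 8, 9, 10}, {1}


U = {1, 2, 3, 4, 5, 6, 7, 8, 9, 10}
Shown blocks: {2, 4, 6, 7, 8, 9, 10}, {1}
A partition's blocks are pairwise disjoint and cover U, so the missing block = U \ (union of shown blocks).
Union of shown blocks: {1, 2, 4, 6, 7, 8, 9, 10}
Missing block = U \ (union) = {3, 5}

{3, 5}
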